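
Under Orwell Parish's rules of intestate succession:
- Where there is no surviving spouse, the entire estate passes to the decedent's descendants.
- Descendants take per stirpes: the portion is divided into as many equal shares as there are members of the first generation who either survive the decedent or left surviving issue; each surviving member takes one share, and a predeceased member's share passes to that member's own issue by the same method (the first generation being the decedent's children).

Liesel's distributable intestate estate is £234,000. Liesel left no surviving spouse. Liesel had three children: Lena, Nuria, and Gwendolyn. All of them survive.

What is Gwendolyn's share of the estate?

The entire £234,000 passes to the descendants.
That amount (£234,000) is divided into 3 shares of £78,000: Lena, Nuria, and Gwendolyn each take £78,000.

Gwendolyn receives £78,000.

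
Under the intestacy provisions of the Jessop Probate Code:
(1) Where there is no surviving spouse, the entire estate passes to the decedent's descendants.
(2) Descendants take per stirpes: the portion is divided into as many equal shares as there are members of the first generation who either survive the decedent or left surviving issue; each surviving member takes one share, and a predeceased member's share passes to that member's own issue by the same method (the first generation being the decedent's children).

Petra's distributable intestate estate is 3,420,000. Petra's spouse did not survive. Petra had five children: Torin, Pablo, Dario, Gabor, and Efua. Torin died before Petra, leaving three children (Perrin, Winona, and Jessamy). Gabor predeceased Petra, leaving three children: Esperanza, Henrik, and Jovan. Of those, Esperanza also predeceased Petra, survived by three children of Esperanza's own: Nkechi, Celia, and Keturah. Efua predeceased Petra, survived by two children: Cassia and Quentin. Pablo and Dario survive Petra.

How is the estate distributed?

Perrin: 228,000; Winona: 228,000; Jessamy: 228,000; Pablo: 684,000; Dario: 684,000; Nkechi: 76,000; Celia: 76,000; Keturah: 76,000; Henrik: 228,000; Jovan: 228,000; Cassia: 342,000; Quentin: 342,000

The entire 3,420,000 passes to the descendants.
That amount (3,420,000) is divided into 5 shares of 684,000: Pablo and Dario each take 684,000; Torin's 684,000 share passes to Torin's issue; Gabor's 684,000 share passes to Gabor's issue; Efua's 684,000 share passes to Efua's issue.
Torin's share (684,000) is divided into 3 shares of 228,000: Perrin, Winona, and Jessamy each take 228,000.
Gabor's share (684,000) is divided into 3 shares of 228,000: Henrik and Jovan each take 228,000; Esperanza's 228,000 share passes to Esperanza's issue.
Esperanza's share (228,000) is divided into 3 shares of 76,000: Nkechi, Celia, and Keturah each take 76,000.
Efua's share (684,000) is divided into 2 shares of 342,000: Cassia and Quentin each take 342,000.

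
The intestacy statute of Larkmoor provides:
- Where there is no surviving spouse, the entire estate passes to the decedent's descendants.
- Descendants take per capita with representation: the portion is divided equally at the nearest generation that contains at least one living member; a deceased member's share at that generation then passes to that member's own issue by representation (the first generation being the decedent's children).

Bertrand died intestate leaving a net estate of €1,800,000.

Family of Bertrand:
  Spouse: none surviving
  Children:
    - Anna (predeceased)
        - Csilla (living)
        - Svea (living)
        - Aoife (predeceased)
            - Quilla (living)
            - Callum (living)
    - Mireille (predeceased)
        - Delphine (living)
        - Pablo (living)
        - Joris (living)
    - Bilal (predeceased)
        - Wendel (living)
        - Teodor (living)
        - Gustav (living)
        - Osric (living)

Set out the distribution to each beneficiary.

Csilla: €180,000; Svea: €180,000; Quilla: €90,000; Callum: €90,000; Delphine: €180,000; Pablo: €180,000; Joris: €180,000; Wendel: €180,000; Teodor: €180,000; Gustav: €180,000; Osric: €180,000

The entire €1,800,000 passes to the descendants.
No child survives, so the initial division is made at the grandchildren's generation.
That amount (€1,800,000) is divided into 10 shares of €180,000: Csilla, Svea, Delphine, Pablo, Joris, Wendel, Teodor, Gustav, and Osric each take €180,000; Aoife's €180,000 share passes to Aoife's issue.
Aoife's share (€180,000) is divided into 2 shares of €90,000: Quilla and Callum each take €90,000.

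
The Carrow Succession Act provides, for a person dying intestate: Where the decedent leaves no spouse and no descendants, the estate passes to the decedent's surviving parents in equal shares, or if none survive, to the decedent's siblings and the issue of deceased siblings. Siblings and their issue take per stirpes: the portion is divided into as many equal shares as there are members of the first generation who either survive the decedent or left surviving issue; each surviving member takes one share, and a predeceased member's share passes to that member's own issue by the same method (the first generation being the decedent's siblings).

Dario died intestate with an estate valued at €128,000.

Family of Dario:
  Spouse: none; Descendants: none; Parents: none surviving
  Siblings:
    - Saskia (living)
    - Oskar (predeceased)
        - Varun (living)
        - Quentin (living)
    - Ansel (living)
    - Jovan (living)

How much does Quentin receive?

Quentin receives €16,000.

The entire €128,000 passes to the siblings and their issue.
That amount (€128,000) is divided into 4 shares of €32,000: Saskia, Ansel, and Jovan each take €32,000; Oskar's €32,000 share passes to Oskar's issue.
Oskar's share (€32,000) is divided into 2 shares of €16,000: Varun and Quentin each take €16,000.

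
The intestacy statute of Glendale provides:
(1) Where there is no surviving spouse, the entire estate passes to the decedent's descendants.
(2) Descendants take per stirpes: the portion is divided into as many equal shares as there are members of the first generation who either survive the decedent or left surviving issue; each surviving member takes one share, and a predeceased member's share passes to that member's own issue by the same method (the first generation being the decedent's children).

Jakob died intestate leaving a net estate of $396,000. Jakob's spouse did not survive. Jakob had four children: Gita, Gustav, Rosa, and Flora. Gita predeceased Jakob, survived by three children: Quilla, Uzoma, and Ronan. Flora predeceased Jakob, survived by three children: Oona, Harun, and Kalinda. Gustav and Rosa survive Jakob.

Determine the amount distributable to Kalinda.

The entire $396,000 passes to the descendants.
That amount ($396,000) is divided into 4 shares of $99,000: Gustav and Rosa each take $99,000; Gita's $99,000 share passes to Gita's issue; Flora's $99,000 share passes to Flora's issue.
Gita's share ($99,000) is divided into 3 shares of $33,000: Quilla, Uzoma, and Ronan each take $33,000.
Flora's share ($99,000) is divided into 3 shares of $33,000: Oona, Harun, and Kalinda each take $33,000.

Kalinda receives $33,000.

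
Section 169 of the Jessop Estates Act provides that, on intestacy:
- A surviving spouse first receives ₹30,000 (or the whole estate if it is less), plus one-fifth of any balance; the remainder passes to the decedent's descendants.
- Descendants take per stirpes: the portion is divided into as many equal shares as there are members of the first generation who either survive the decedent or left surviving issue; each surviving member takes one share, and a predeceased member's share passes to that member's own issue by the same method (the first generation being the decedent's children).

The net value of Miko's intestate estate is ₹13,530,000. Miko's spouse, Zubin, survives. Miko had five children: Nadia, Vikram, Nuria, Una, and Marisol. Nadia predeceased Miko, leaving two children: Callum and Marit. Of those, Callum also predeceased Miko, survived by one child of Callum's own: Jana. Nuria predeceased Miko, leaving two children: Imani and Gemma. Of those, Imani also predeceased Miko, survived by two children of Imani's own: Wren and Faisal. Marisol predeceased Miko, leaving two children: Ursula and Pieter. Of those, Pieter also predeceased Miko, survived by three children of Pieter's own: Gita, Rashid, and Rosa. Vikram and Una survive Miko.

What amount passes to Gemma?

Gemma receives ₹1,080,000.

Zubin first takes ₹30,000, leaving a balance of ₹13,500,000. Zubin then takes one-fifth of the balance (₹2,700,000), for a total of ₹2,730,000. The remaining ₹10,800,000 passes to the descendants.
The descendants' portion (₹10,800,000) is divided into 5 shares of ₹2,160,000: Vikram and Una each take ₹2,160,000; Nadia's ₹2,160,000 share passes to Nadia's issue; Nuria's ₹2,160,000 share passes to Nuria's issue; Marisol's ₹2,160,000 share passes to Marisol's issue.
Nadia's share (₹2,160,000) is divided into 2 shares of ₹1,080,000: Marit takes ₹1,080,000; Callum's ₹1,080,000 share passes to Callum's issue.
Callum's share (₹1,080,000) passes entirely to Jana.
Nuria's share (₹2,160,000) is divided into 2 shares of ₹1,080,000: Gemma takes ₹1,080,000; Imani's ₹1,080,000 share passes to Imani's issue.
Imani's share (₹1,080,000) is divided into 2 shares of ₹540,000: Wren and Faisal each take ₹540,000.
Marisol's share (₹2,160,000) is divided into 2 shares of ₹1,080,000: Ursula takes ₹1,080,000; Pieter's ₹1,080,000 share passes to Pieter's issue.
Pieter's share (₹1,080,000) is divided into 3 shares of ₹360,000: Gita, Rashid, and Rosa each take ₹360,000.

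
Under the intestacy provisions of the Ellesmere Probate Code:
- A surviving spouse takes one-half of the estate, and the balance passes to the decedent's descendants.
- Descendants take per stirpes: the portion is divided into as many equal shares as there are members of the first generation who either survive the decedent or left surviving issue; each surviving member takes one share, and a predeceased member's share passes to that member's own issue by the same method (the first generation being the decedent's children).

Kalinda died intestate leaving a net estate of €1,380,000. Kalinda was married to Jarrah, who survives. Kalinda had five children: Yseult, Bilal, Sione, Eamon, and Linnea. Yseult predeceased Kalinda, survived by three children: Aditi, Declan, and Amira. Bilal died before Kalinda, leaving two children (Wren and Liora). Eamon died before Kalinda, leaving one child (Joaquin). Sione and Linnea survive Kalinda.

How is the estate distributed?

Jarrah: €690,000; Aditi: €46,000; Declan: €46,000; Amira: €46,000; Wren: €69,000; Liora: €69,000; Sione: €138,000; Joaquin: €138,000; Linnea: €138,000

Jarrah takes one-half of €1,380,000 = €690,000. The remaining €690,000 passes to the descendants.
The descendants' portion (€690,000) is divided into 5 shares of €138,000: Sione and Linnea each take €138,000; Yseult's €138,000 share passes to Yseult's issue; Bilal's €138,000 share passes to Bilal's issue; Eamon's €138,000 share passes to Eamon's issue.
Yseult's share (€138,000) is divided into 3 shares of €46,000: Aditi, Declan, and Amira each take €46,000.
Bilal's share (€138,000) is divided into 2 shares of €69,000: Wren and Liora each take €69,000.
Eamon's share (€138,000) passes entirely to Joaquin.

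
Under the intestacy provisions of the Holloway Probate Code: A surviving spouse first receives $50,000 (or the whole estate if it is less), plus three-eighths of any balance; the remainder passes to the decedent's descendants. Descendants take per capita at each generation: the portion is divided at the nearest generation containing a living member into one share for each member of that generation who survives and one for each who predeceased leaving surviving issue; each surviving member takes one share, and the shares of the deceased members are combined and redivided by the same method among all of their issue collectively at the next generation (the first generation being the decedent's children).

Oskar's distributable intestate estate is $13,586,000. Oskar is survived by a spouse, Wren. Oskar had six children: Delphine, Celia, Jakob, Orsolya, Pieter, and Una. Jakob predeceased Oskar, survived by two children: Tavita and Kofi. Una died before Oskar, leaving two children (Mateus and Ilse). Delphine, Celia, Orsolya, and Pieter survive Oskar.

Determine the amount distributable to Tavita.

Wren first takes $50,000, leaving a balance of $13,536,000. Wren then takes three-eighths of the balance ($5,076,000), for a total of $5,126,000. The remaining $8,460,000 passes to the descendants.
The descendants' portion ($8,460,000) is divided at the children's generation into 6 shares of $1,410,000. Delphine, Celia, Orsolya, and Pieter each take $1,410,000. The 2 shares of the deceased (Jakob and Una) are combined into a pool of $2,820,000.
That pool ($2,820,000) is divided at the grandchildren's generation equally among Tavita, Kofi, Mateus, and Ilse: $705,000 each.

Tavita receives $705,000.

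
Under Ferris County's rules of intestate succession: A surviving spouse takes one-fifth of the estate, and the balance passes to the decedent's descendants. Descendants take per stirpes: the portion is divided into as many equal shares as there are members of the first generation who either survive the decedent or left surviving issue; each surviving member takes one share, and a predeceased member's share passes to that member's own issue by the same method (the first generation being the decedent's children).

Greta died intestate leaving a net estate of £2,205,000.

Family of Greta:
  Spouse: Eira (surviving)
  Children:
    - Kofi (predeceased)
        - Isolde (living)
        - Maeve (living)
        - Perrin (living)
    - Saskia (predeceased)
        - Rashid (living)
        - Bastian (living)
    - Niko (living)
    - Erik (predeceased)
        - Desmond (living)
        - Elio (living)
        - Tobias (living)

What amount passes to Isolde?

Eira takes one-fifth of £2,205,000 = £441,000. The remaining £1,764,000 passes to the descendants.
The descendants' portion (£1,764,000) is divided into 4 shares of £441,000: Niko takes £441,000; Kofi's £441,000 share passes to Kofi's issue; Saskia's £441,000 share passes to Saskia's issue; Erik's £441,000 share passes to Erik's issue.
Kofi's share (£441,000) is divided into 3 shares of £147,000: Isolde, Maeve, and Perrin each take £147,000.
Saskia's share (£441,000) is divided into 2 shares of £220,500: Rashid and Bastian each take £220,500.
Erik's share (£441,000) is divided into 3 shares of £147,000: Desmond, Elio, and Tobias each take £147,000.

Isolde receives £147,000.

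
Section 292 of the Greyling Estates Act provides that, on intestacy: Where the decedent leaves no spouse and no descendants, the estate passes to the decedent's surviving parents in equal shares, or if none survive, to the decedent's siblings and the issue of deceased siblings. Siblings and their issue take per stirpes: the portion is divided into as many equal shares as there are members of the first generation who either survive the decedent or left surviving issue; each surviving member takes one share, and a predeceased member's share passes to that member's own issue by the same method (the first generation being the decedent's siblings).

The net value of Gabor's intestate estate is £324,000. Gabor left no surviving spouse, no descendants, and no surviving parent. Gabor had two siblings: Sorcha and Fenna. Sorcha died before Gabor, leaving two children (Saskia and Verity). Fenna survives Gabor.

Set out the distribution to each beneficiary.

Saskia: £81,000; Verity: £81,000; Fenna: £162,000

The entire £324,000 passes to the siblings and their issue.
That amount (£324,000) is divided into 2 shares of £162,000: Fenna takes £162,000; Sorcha's £162,000 share passes to Sorcha's issue.
Sorcha's share (£162,000) is divided into 2 shares of £81,000: Saskia and Verity each take £81,000.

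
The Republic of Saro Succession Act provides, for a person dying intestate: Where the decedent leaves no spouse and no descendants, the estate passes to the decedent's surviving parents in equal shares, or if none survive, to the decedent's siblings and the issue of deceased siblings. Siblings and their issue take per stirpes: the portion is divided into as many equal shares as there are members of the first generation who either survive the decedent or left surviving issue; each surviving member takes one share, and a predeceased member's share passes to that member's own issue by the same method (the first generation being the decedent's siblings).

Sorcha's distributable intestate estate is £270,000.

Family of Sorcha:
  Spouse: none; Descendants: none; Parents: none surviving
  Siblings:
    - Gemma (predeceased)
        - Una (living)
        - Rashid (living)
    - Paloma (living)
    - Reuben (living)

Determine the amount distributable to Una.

Una receives £45,000.

The entire £270,000 passes to the siblings and their issue.
That amount (£270,000) is divided into 3 shares of £90,000: Paloma and Reuben each take £90,000; Gemma's £90,000 share passes to Gemma's issue.
Gemma's share (£90,000) is divided into 2 shares of £45,000: Una and Rashid each take £45,000.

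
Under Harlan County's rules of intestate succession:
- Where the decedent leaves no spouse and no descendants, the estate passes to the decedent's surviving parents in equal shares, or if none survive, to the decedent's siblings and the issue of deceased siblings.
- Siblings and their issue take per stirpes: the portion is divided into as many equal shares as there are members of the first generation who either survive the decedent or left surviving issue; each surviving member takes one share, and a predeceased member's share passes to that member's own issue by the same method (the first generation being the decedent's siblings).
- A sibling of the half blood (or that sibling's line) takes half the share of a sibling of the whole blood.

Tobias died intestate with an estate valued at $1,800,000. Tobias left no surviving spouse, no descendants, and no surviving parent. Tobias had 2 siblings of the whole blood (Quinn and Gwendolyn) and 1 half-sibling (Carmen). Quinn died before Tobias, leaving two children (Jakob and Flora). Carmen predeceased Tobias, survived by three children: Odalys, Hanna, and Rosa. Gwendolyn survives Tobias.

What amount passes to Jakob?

Jakob receives $360,000.

The entire $1,800,000 passes to the siblings and their issue.
Counting each half-blood sibling's line as half a unit, there are 5/2 units in $1,800,000, so one unit is $720,000. Whole-blood lines (Quinn and Gwendolyn) take $720,000 each; half-blood lines (Carmen) take $360,000 each.
Quinn's share ($720,000) is divided into 2 shares of $360,000: Jakob and Flora each take $360,000.
Carmen's share ($360,000) is divided into 3 shares of $120,000: Odalys, Hanna, and Rosa each take $120,000.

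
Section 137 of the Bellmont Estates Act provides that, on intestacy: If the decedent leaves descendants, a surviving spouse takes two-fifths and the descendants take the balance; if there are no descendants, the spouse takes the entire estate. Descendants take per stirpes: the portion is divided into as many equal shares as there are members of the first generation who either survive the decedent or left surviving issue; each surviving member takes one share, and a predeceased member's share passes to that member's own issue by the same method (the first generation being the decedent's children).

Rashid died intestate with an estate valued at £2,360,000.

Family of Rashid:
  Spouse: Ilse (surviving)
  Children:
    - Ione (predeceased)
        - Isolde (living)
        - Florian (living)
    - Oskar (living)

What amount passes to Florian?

Ilse takes two-fifths of £2,360,000 = £944,000. The remaining £1,416,000 passes to the descendants.
The descendants' portion (£1,416,000) is divided into 2 shares of £708,000: Oskar takes £708,000; Ione's £708,000 share passes to Ione's issue.
Ione's share (£708,000) is divided into 2 shares of £354,000: Isolde and Florian each take £354,000.

Florian receives £354,000.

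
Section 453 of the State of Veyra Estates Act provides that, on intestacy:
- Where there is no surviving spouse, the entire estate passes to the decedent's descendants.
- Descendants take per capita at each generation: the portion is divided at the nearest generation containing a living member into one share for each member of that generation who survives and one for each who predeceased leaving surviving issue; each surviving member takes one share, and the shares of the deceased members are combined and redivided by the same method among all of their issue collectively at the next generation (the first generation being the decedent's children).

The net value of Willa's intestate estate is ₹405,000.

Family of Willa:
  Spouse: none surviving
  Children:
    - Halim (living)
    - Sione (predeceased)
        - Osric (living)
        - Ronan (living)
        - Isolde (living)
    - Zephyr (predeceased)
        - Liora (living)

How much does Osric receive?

The entire ₹405,000 passes to the descendants.
That amount (₹405,000) is divided at the children's generation into 3 shares of ₹135,000. Halim takes ₹135,000. The 2 shares of the deceased (Sione and Zephyr) are combined into a pool of ₹270,000.
That pool (₹270,000) is divided at the grandchildren's generation equally among Osric, Ronan, Isolde, and Liora: ₹67,500 each.

Osric receives ₹67,500.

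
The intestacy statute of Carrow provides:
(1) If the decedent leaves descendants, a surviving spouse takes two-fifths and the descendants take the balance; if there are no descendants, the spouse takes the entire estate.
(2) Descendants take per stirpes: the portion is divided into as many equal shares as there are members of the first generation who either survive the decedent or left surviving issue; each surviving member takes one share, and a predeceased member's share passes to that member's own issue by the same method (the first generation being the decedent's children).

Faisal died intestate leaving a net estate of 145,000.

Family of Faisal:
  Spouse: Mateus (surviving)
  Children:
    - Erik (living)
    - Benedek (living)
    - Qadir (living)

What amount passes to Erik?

Mateus takes two-fifths of 145,000 = 58,000. The remaining 87,000 passes to the descendants.
The descendants' portion (87,000) is divided into 3 shares of 29,000: Erik, Benedek, and Qadir each take 29,000.

Erik receives 29,000.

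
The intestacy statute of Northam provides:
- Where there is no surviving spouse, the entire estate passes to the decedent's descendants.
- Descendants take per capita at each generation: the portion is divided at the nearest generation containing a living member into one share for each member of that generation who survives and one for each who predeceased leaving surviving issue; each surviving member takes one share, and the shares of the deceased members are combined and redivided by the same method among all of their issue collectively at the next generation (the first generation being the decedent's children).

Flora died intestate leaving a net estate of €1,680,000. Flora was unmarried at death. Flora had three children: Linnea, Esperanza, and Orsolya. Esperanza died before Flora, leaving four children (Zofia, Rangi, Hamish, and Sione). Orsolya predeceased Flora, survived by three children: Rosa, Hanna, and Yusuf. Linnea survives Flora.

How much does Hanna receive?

The entire €1,680,000 passes to the descendants.
That amount (€1,680,000) is divided at the children's generation into 3 shares of €560,000. Linnea takes €560,000. The 2 shares of the deceased (Esperanza and Orsolya) are combined into a pool of €1,120,000.
That pool (€1,120,000) is divided at the grandchildren's generation equally among Zofia, Rangi, Hamish, Sione, Rosa, Hanna, and Yusuf: €160,000 each.

Hanna receives €160,000.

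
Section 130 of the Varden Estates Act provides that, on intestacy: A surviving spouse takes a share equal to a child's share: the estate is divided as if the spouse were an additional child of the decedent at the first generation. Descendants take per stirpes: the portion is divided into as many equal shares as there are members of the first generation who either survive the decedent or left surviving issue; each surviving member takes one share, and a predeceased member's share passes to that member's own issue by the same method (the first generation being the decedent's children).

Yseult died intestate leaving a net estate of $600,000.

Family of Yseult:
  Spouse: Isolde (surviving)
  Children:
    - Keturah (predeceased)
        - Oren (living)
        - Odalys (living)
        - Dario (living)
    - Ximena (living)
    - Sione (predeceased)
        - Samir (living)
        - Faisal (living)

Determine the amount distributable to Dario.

The spouse counts as an additional share at the children's level, so there are 4 primary shares of $150,000. Isolde takes one such share ($150,000).
The children's combined portion ($450,000) is divided into 3 shares of $150,000: Ximena takes $150,000; Keturah's $150,000 share passes to Keturah's issue; Sione's $150,000 share passes to Sione's issue.
Keturah's share ($150,000) is divided into 3 shares of $50,000: Oren, Odalys, and Dario each take $50,000.
Sione's share ($150,000) is divided into 2 shares of $75,000: Samir and Faisal each take $75,000.

Dario receives $50,000.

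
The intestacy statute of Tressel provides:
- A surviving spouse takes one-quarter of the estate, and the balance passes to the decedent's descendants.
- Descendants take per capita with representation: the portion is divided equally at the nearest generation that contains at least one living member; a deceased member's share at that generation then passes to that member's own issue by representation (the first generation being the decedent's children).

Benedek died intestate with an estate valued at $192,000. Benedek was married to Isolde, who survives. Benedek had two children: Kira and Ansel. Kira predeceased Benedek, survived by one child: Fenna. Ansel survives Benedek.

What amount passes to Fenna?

Isolde takes one-quarter of $192,000 = $48,000. The remaining $144,000 passes to the descendants.
The descendants' portion ($144,000) is divided into 2 shares of $72,000: Ansel takes $72,000; Kira's $72,000 share passes to Kira's issue.
Kira's share ($72,000) passes entirely to Fenna.

Fenna receives $72,000.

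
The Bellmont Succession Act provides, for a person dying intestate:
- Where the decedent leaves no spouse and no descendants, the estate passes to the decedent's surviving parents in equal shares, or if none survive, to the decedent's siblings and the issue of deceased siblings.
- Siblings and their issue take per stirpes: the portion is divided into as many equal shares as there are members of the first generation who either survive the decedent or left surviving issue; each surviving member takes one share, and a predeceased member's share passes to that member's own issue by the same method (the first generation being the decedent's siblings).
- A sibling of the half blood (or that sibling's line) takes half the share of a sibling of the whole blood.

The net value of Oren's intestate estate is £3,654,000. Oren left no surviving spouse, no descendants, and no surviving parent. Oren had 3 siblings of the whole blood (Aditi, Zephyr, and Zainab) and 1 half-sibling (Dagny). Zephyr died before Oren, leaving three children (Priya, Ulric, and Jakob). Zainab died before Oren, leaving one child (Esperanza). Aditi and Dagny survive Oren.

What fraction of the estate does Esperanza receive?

The entire £3,654,000 passes to the siblings and their issue.
Counting each half-blood sibling's line as half a unit, there are 7/2 units in £3,654,000, so one unit is £1,044,000. Whole-blood lines (Aditi, Zephyr, and Zainab) take £1,044,000 each; half-blood lines (Dagny) take £522,000 each.
Zephyr's share (£1,044,000) is divided into 3 shares of £348,000: Priya, Ulric, and Jakob each take £348,000.
Zainab's share (£1,044,000) passes entirely to Esperanza.

Esperanza receives 2/7 of the estate.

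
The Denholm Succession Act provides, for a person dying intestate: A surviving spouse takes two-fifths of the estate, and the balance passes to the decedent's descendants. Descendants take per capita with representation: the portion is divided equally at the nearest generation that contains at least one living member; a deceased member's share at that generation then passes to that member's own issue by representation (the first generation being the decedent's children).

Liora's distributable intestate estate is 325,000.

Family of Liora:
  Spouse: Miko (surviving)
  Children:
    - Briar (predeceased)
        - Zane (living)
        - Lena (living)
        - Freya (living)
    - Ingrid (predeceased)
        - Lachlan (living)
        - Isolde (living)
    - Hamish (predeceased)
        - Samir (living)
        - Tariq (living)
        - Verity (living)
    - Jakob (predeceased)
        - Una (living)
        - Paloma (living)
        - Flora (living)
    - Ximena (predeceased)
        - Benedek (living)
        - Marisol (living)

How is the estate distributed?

Miko takes two-fifths of 325,000 = 130,000. The remaining 195,000 passes to the descendants.
No child survives, so the initial division is made at the grandchildren's generation.
The descendants' portion (195,000) is divided into 13 shares of 15,000: Zane, Lena, Freya, Lachlan, Isolde, Samir, Tariq, Verity, Una, Paloma, Flora, Benedek, and Marisol each take 15,000.

Miko: 130,000; Zane: 15,000; Lena: 15,000; Freya: 15,000; Lachlan: 15,000; Isolde: 15,000; Samir: 15,000; Tariq: 15,000; Verity: 15,000; Una: 15,000; Paloma: 15,000; Flora: 15,000; Benedek: 15,000; Marisol: 15,000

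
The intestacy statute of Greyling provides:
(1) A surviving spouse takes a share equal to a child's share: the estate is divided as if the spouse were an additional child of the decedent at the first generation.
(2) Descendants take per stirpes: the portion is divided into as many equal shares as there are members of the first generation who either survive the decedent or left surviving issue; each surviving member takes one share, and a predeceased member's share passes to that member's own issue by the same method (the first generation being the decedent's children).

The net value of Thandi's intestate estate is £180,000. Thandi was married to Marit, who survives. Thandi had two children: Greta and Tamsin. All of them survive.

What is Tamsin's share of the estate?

The spouse counts as an additional share at the children's level, so there are 3 primary shares of £60,000. Marit takes one such share (£60,000).
The children's combined portion (£120,000) is divided into 2 shares of £60,000: Greta and Tamsin each take £60,000.

Tamsin receives £60,000.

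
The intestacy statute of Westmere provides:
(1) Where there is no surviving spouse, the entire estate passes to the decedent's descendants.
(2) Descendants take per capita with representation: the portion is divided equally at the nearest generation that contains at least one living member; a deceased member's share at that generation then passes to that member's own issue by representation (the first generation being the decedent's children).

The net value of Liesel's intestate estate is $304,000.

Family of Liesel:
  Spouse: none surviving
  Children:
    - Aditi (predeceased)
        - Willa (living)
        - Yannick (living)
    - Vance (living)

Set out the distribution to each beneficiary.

The entire $304,000 passes to the descendants.
That amount ($304,000) is divided into 2 shares of $152,000: Vance takes $152,000; Aditi's $152,000 share passes to Aditi's issue.
Aditi's share ($152,000) is divided into 2 shares of $76,000: Willa and Yannick each take $76,000.

Willa: $76,000; Yannick: $76,000; Vance: $152,000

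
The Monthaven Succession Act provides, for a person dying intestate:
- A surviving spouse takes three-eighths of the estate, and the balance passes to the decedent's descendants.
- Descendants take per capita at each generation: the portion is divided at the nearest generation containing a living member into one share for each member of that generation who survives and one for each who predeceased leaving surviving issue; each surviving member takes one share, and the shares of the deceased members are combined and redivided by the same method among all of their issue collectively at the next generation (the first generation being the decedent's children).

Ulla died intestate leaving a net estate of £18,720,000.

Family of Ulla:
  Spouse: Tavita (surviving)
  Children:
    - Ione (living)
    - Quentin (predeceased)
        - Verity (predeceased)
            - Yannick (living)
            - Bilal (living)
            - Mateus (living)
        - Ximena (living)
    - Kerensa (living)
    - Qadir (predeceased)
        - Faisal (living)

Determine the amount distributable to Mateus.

Mateus receives £650,000.

Tavita takes three-eighths of £18,720,000 = £7,020,000. The remaining £11,700,000 passes to the descendants.
The descendants' portion (£11,700,000) is divided at the children's generation into 4 shares of £2,925,000. Ione and Kerensa each take £2,925,000. The 2 shares of the deceased (Quentin and Qadir) are combined into a pool of £5,850,000.
That pool (£5,850,000) is divided at the grandchildren's generation into 3 shares of £1,950,000. Ximena and Faisal each take £1,950,000. The remaining share for the deceased Verity (£1,950,000) is carried to the next generation.
That pool (£1,950,000) is divided at the great-grandchildren's generation equally among Yannick, Bilal, and Mateus: £650,000 each.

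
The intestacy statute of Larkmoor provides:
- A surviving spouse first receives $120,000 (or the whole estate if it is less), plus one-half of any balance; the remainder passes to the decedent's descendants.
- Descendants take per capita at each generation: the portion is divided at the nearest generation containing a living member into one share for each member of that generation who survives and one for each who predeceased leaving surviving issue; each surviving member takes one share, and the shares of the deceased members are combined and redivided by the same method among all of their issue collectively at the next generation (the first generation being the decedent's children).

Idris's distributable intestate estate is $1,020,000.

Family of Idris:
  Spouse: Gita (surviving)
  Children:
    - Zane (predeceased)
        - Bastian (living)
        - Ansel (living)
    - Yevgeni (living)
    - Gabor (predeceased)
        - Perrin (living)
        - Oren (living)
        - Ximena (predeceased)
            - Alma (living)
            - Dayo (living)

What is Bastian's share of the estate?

Gita first takes $120,000, leaving a balance of $900,000. Gita then takes one-half of the balance ($450,000), for a total of $570,000. The remaining $450,000 passes to the descendants.
The descendants' portion ($450,000) is divided at the children's generation into 3 shares of $150,000. Yevgeni takes $150,000. The 2 shares of the deceased (Zane and Gabor) are combined into a pool of $300,000.
That pool ($300,000) is divided at the grandchildren's generation into 5 shares of $60,000. Bastian, Ansel, Perrin, and Oren each take $60,000. The remaining share for the deceased Ximena ($60,000) is carried to the next generation.
That pool ($60,000) is divided at the great-grandchildren's generation equally among Alma and Dayo: $30,000 each.

Bastian receives $60,000.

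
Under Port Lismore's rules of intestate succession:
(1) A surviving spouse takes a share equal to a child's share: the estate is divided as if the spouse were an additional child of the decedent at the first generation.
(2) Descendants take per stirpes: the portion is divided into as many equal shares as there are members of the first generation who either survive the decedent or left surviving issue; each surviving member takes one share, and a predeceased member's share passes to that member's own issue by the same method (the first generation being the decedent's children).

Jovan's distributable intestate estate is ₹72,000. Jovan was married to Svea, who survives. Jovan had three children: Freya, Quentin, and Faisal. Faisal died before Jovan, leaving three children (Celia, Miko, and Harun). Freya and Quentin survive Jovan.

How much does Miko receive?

The spouse counts as an additional share at the children's level, so there are 4 primary shares of ₹18,000. Svea takes one such share (₹18,000).
The children's combined portion (₹54,000) is divided into 3 shares of ₹18,000: Freya and Quentin each take ₹18,000; Faisal's ₹18,000 share passes to Faisal's issue.
Faisal's share (₹18,000) is divided into 3 shares of ₹6,000: Celia, Miko, and Harun each take ₹6,000.

Miko receives ₹6,000.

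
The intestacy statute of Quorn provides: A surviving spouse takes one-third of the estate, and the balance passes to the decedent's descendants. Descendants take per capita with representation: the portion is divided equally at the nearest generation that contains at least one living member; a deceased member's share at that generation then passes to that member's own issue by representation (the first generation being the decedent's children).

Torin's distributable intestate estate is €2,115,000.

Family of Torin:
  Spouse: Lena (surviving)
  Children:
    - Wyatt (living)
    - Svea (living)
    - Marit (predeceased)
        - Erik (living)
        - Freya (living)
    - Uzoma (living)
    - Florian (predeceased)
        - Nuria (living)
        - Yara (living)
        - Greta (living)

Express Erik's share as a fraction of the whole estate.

Lena takes one-third of €2,115,000 = €705,000. The remaining €1,410,000 passes to the descendants.
The descendants' portion (€1,410,000) is divided into 5 shares of €282,000: Wyatt, Svea, and Uzoma each take €282,000; Marit's €282,000 share passes to Marit's issue; Florian's €282,000 share passes to Florian's issue.
Marit's share (€282,000) is divided into 2 shares of €141,000: Erik and Freya each take €141,000.
Florian's share (€282,000) is divided into 3 shares of €94,000: Nuria, Yara, and Greta each take €94,000.

Erik receives 1/15 of the estate.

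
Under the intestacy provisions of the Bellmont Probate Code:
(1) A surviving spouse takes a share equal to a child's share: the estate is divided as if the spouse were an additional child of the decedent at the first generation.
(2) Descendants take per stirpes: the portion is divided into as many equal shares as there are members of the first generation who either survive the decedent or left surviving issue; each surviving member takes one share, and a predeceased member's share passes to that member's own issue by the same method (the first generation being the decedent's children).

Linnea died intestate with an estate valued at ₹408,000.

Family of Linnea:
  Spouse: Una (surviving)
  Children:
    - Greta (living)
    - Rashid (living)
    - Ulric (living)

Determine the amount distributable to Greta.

The spouse counts as an additional share at the children's level, so there are 4 primary shares of ₹102,000. Una takes one such share (₹102,000).
The children's combined portion (₹306,000) is divided into 3 shares of ₹102,000: Greta, Rashid, and Ulric each take ₹102,000.

Greta receives ₹102,000.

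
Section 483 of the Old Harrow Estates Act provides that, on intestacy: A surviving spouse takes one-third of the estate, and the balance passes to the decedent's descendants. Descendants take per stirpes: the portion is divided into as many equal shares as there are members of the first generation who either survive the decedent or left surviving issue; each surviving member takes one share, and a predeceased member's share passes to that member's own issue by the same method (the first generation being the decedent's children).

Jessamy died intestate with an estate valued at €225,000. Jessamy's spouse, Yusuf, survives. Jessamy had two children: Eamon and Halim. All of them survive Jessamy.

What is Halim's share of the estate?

Yusuf takes one-third of €225,000 = €75,000. The remaining €150,000 passes to the descendants.
The descendants' portion (€150,000) is divided into 2 shares of €75,000: Eamon and Halim each take €75,000.

Halim receives €75,000.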